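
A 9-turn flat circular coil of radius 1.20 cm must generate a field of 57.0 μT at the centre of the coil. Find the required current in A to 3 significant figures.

I ≈ 0.121 A

For an N-turn coil, B = Nμ₀I/(2R) with R = 0.012 m, so I = 2RB/(Nμ₀) = 2 × 0.012 × 5.70×10⁻⁵ / (9 × 4π×10⁻⁷) = 0.121 A.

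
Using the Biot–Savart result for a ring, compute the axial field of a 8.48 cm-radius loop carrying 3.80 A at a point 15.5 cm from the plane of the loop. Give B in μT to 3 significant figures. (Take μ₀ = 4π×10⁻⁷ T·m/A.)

B ≈ 3.11 μT

On the axis of a circular loop, B = μ₀IR² / [2(R²+z²)^(3/2)].
R² + z² = (0.0848)² + (0.155)² = 0.03122 m², and (R²+z²)^(3/2) = 5.52×10⁻³ m³.
B = (4π×10⁻⁷ × 3.80 × 0.007191) / (2 × 5.52×10⁻³) = 3.11×10⁻⁶ T.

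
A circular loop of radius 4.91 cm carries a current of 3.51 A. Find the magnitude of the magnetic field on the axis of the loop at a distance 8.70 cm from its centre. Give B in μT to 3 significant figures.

B ≈ 5.33 μT

On the axis of a circular loop, B = μ₀IR² / [2(R²+z²)^(3/2)].
R² + z² = (0.0491)² + (0.087)² = 0.00998 m², and (R²+z²)^(3/2) = 9.97×10⁻⁴ m³.
B = (4π×10⁻⁷ × 3.51 × 0.002411) / (2 × 9.97×10⁻⁴) = 5.33×10⁻⁶ T.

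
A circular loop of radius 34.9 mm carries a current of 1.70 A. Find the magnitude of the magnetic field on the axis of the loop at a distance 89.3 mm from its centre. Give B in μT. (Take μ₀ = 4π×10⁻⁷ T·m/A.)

B ≈ 1.48 μT

On the axis of a circular loop, B = μ₀IR² / [2(R²+z²)^(3/2)].
R² + z² = (0.0349)² + (0.0893)² = 0.009193 m², and (R²+z²)^(3/2) = 8.81×10⁻⁴ m³.
B = (4π×10⁻⁷ × 1.70 × 0.001218) / (2 × 8.81×10⁻⁴) = 1.48×10⁻⁶ T.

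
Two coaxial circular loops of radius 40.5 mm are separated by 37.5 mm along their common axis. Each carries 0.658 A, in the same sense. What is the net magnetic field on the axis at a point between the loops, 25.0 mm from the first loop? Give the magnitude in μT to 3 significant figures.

B ≈ 15.2 μT

Each loop contributes B = μ₀IR²/[2(R²+z²)^(3/2)] on the axis, with z measured from that loop.
Loop 1 (z = 0.025 m): B₁ = 6.29×10⁻⁶ T. Loop 2 (z = 0.0125 m): B₂ = 8.91×10⁻⁶ T.
The fields add: B = B₁ + B₂ = 1.52×10⁻⁵ T.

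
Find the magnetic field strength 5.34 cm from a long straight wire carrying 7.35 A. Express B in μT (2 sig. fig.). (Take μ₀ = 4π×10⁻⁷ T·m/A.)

For an infinitely long straight wire, B = μ₀I/(2πd).
B = (4π×10⁻⁷ × 7.35) / (2π × 0.0534) = 2.75×10⁻⁵ T.

B ≈ 28 μT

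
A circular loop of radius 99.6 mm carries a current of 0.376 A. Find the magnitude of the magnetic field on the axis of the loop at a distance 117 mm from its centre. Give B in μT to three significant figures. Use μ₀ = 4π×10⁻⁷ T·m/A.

B ≈ 0.646 μT

On the axis of a circular loop, B = μ₀IR² / [2(R²+z²)^(3/2)].
R² + z² = (0.0996)² + (0.117)² = 0.02361 m², and (R²+z²)^(3/2) = 3.63×10⁻³ m³.
B = (4π×10⁻⁷ × 0.376 × 0.00992) / (2 × 3.63×10⁻³) = 6.46×10⁻⁷ T.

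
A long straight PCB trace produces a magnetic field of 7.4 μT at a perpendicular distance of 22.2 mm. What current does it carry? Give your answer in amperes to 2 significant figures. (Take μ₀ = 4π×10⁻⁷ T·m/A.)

For a long straight wire B = μ₀I/(2πd), so I = 2πdB/μ₀.
I = 2π × 0.0222 × 7.40×10⁻⁶ / (4π×10⁻⁷) = 0.821 A.

I ≈ 0.82 A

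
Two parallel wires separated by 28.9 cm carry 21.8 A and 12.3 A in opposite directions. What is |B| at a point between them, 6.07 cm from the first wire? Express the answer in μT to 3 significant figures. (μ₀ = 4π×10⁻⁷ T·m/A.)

Each long wire gives B = μ₀I/(2πd). Distances are d₁ = 0.0607 m and d₂ = 0.2283 m.
B₁ = 7.18×10⁻⁵ T, B₂ = 1.08×10⁻⁵ T.
Between antiparallel currents both contributions point the same way, so they add. B = B₁ + B₂ = 7.18×10⁻⁵ + 1.08×10⁻⁵ = 8.26×10⁻⁵ T.

B ≈ 82.6 μT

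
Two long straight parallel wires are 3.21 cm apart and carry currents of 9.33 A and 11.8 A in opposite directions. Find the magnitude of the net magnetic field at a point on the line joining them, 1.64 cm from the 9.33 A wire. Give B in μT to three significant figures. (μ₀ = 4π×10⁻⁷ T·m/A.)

B ≈ 264 μT

Each long wire gives B = μ₀I/(2πd). Distances are d₁ = 0.0164 m and d₂ = 0.0157 m.
B₁ = 1.14×10⁻⁴ T, B₂ = 1.50×10⁻⁴ T.
Between antiparallel currents both contributions point the same way, so they add. B = B₁ + B₂ = 1.14×10⁻⁴ + 1.50×10⁻⁴ = 2.64×10⁻⁴ T.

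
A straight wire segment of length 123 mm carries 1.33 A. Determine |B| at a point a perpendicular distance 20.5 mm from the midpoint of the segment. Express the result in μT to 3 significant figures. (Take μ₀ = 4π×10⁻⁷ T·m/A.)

For a finite straight segment, B = (μ₀I/4πd)(sinθ₁ + sinθ₂), where θ₁, θ₂ are the angles from the perpendicular to each end.
The perpendicular from the point meets the wire at its midpoint, so each end is L/2 = 0.0615 m away along the wire.
sinθ₁ = 0.0615/√(0.0615²+0.0205²) = 0.9487; sinθ₂ = 0.0615/√(0.0615²+0.0205²) = 0.9487.
B = (4π×10⁻⁷ × 1.33) / (4π × 0.0205) × (0.9487 + 0.9487) = 1.23×10⁻⁵ T.

B ≈ 12.3 μT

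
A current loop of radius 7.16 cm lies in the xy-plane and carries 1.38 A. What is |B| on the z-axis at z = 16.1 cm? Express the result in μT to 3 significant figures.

On the axis of a circular loop, B = μ₀IR² / [2(R²+z²)^(3/2)].
R² + z² = (0.0716)² + (0.161)² = 0.03105 m², and (R²+z²)^(3/2) = 5.47×10⁻³ m³.
B = (4π×10⁻⁷ × 1.38 × 0.005127) / (2 × 5.47×10⁻³) = 8.13×10⁻⁷ T.

B ≈ 0.813 μT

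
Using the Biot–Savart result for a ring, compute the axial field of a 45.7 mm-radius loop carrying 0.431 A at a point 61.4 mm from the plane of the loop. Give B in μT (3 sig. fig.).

On the axis of a circular loop, B = μ₀IR² / [2(R²+z²)^(3/2)].
R² + z² = (0.0457)² + (0.0614)² = 0.005858 m², and (R²+z²)^(3/2) = 4.48×10⁻⁴ m³.
B = (4π×10⁻⁷ × 0.431 × 0.002088) / (2 × 4.48×10⁻⁴) = 1.26×10⁻⁶ T.

B ≈ 1.26 μT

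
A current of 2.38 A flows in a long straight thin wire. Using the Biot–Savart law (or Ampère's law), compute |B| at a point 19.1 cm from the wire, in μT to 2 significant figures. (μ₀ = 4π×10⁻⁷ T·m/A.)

B ≈ 2.5 μT

For an infinitely long straight wire, B = μ₀I/(2πd).
B = (4π×10⁻⁷ × 2.38) / (2π × 0.191) = 2.49×10⁻⁶ T.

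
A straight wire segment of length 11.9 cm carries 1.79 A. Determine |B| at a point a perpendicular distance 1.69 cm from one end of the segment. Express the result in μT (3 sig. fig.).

For a finite straight segment, B = (μ₀I/4πd)(sinθ₁ + sinθ₂), where θ₁, θ₂ are the angles from the perpendicular to each end.
The perpendicular foot is at one end, so the two end-offsets along the wire are 0 and L = 0.119 m.
sinθ₁ = 0/√(0²+0.0169²) = 0.0000; sinθ₂ = 0.119/√(0.119²+0.0169²) = 0.9901.
B = (4π×10⁻⁷ × 1.79) / (4π × 0.0169) × (0.0000 + 0.9901) = 1.05×10⁻⁵ T.

B ≈ 10.5 μT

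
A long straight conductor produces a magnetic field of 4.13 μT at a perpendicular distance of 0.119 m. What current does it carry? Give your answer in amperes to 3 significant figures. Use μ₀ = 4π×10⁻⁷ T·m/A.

I ≈ 2.46 A

For a long straight wire B = μ₀I/(2πd), so I = 2πdB/μ₀.
I = 2π × 0.119 × 4.13×10⁻⁶ / (4π×10⁻⁷) = 2.46 A.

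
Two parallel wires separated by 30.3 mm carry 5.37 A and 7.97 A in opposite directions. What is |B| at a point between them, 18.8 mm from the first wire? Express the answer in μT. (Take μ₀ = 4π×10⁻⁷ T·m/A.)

B ≈ 196 μT

Each long wire gives B = μ₀I/(2πd). Distances are d₁ = 0.0188 m and d₂ = 0.0115 m.
B₁ = 5.71×10⁻⁵ T, B₂ = 1.39×10⁻⁴ T.
Between antiparallel currents both contributions point the same way, so they add. B = B₁ + B₂ = 5.71×10⁻⁵ + 1.39×10⁻⁴ = 1.96×10⁻⁴ T.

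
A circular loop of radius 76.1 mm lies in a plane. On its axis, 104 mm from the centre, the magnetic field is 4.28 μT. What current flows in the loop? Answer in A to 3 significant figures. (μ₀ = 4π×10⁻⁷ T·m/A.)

I ≈ 2.52 A

On the axis of a loop, B = μ₀IR²/[2(R²+z²)^(3/2)], so I = 2B(R²+z²)^(3/2)/(μ₀R²).
R² + z² = 0.005791 + 0.01082 = 0.01661 m²; raised to 3/2 gives 2.14×10⁻³ m³.
I = 2 × 4.28×10⁻⁶ × 2.14×10⁻³ / (1.26×10⁻⁶ × 0.005791) = 2.52 A.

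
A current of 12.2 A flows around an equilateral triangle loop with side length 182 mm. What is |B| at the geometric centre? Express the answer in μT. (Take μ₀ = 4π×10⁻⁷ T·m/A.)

Each side is a finite straight segment at perpendicular distance d = a/(2 tan(π/3)) = 0.05254 m from the centre, with end-angles ±π/3.
One side contributes B₁ = (μ₀I/4πd)·2 sin(π/3) = 4.02×10⁻⁵ T.
All 3 sides add in the same direction: B = 3 × 4.02×10⁻⁵ = 1.21×10⁻⁴ T.

B ≈ 121 μT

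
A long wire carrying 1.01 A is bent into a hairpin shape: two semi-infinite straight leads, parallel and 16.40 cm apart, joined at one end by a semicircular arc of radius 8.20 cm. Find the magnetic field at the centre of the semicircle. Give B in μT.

B ≈ 6.33 μT

The semicircular arc contributes B_arc = μ₀I·π/(4πR) = μ₀I/(4R) = 3.87×10⁻⁶ T.
Each semi-infinite lead is at perpendicular distance R = 0.082 m from the centre, with the perpendicular foot at its near end, so it contributes μ₀I/(4πR); both point the same way, together 2.46×10⁻⁶ T.
Arc and leads all point the same direction: B = 3.87×10⁻⁶ + 2.46×10⁻⁶ = 6.33×10⁻⁶ T.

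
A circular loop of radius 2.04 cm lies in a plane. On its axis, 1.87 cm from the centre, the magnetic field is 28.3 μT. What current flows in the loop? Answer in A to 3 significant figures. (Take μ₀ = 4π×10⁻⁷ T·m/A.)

I ≈ 2.29 A

On the axis of a loop, B = μ₀IR²/[2(R²+z²)^(3/2)], so I = 2B(R²+z²)^(3/2)/(μ₀R²).
R² + z² = 0.0004162 + 0.0003497 = 0.0007659 m²; raised to 3/2 gives 2.12×10⁻⁵ m³.
I = 2 × 2.83×10⁻⁵ × 2.12×10⁻⁵ / (1.26×10⁻⁶ × 0.0004162) = 2.29 A.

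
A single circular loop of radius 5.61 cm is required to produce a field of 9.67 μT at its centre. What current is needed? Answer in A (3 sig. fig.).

At the centre of a circular loop B = μ₀I/(2R), so I = 2RB/μ₀.
With R = 0.0561 m, I = 2 × 0.0561 × 9.67×10⁻⁶ / (4π×10⁻⁷) = 0.863 A.

I ≈ 0.863 A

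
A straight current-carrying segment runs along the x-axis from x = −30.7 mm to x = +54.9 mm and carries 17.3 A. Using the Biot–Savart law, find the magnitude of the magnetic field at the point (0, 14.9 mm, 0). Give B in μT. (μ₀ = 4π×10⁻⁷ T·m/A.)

For a finite straight segment, B = (μ₀I/4πd)(sinθ₁ + sinθ₂), where θ₁, θ₂ are the angles from the perpendicular to each end.
The perpendicular distance is d = 0.0149 m; the end-offsets along the wire are a = 0.0307 m and b = 0.0549 m.
sinθ₁ = 0.0307/√(0.0307²+0.0149²) = 0.8996; sinθ₂ = 0.0549/√(0.0549²+0.0149²) = 0.9651.
B = (4π×10⁻⁷ × 17.3) / (4π × 0.0149) × (0.8996 + 0.9651) = 2.17×10⁻⁴ T.

B ≈ 217 μT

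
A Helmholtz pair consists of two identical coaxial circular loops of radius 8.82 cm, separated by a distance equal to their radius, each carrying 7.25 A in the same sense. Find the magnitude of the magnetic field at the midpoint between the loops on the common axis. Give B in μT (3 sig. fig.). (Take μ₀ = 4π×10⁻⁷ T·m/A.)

Each loop contributes B = μ₀IR²/[2(R²+z²)^(3/2)] on the axis, with z measured from that loop.
Loop 1 (z = 0.0441 m): B₁ = 3.70×10⁻⁵ T. Loop 2 (z = 0.0441 m): B₂ = 3.70×10⁻⁵ T.
The fields add: B = B₁ + B₂ = 7.39×10⁻⁵ T.

B ≈ 73.9 μT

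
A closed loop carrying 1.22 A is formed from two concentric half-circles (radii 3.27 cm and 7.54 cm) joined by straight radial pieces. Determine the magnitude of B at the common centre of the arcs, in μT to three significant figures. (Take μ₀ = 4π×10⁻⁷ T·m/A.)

The radial connectors point toward the centre, so dl × r̂ = 0 and they contribute nothing.
Each semicircle gives μ₀I/(4R): inner arc 1.17×10⁻⁵ T, outer arc 5.08×10⁻⁶ T.
The two arcs carry current in opposite angular senses, so their fields oppose: B = |1.17×10⁻⁵ − 5.08×10⁻⁶| = 6.64×10⁻⁶ T.

B ≈ 6.64 μT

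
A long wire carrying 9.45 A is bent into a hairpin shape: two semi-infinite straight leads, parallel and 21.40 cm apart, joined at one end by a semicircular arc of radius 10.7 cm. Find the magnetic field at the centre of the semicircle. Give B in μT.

B ≈ 45.4 μT

The semicircular arc contributes B_arc = μ₀I·π/(4πR) = μ₀I/(4R) = 2.77×10⁻⁵ T.
Each semi-infinite lead is at perpendicular distance R = 0.107 m from the centre, with the perpendicular foot at its near end, so it contributes μ₀I/(4πR); both point the same way, together 1.77×10⁻⁵ T.
Arc and leads all point the same direction: B = 2.77×10⁻⁵ + 1.77×10⁻⁵ = 4.54×10⁻⁵ T.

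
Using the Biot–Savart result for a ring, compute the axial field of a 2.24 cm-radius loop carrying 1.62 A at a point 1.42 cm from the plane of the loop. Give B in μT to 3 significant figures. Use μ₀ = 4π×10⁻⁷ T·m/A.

B ≈ 27.4 μT

On the axis of a circular loop, B = μ₀IR² / [2(R²+z²)^(3/2)].
R² + z² = (0.0224)² + (0.0142)² = 0.0007034 m², and (R²+z²)^(3/2) = 1.87×10⁻⁵ m³.
B = (4π×10⁻⁷ × 1.62 × 0.0005018) / (2 × 1.87×10⁻⁵) = 2.74×10⁻⁵ T.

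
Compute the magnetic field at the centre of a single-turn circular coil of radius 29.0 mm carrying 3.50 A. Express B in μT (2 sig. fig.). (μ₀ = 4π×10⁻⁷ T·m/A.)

B ≈ 76 μT

At the centre of a circular loop the Biot–Savart law gives B = μ₀I/(2R).
B = (4π×10⁻⁷ × 3.50) / (2 × 0.029) = 7.58×10⁻⁵ T.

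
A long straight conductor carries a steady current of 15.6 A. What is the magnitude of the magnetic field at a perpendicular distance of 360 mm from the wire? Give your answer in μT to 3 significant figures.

B ≈ 8.67 μT

For an infinitely long straight wire, B = μ₀I/(2πd).
B = (4π×10⁻⁷ × 15.6) / (2π × 0.36) = 8.67×10⁻⁶ T.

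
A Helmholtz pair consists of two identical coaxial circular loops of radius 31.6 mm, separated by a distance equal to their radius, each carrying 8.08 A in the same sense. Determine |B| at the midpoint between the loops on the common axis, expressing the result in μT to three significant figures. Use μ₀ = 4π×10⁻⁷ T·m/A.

B ≈ 230 μT

Each loop contributes B = μ₀IR²/[2(R²+z²)^(3/2)] on the axis, with z measured from that loop.
Loop 1 (z = 0.0158 m): B₁ = 1.15×10⁻⁴ T. Loop 2 (z = 0.0158 m): B₂ = 1.15×10⁻⁴ T.
The fields add: B = B₁ + B₂ = 2.30×10⁻⁴ T.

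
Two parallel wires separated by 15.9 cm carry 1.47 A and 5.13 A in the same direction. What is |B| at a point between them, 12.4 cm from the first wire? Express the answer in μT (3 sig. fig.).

B ≈ 26.9 μT

Each long wire gives B = μ₀I/(2πd). Distances are d₁ = 0.124 m and d₂ = 0.035 m.
B₁ = 2.37×10⁻⁶ T, B₂ = 2.93×10⁻⁵ T.
Between parallel currents the two contributions point in opposite directions, so they subtract. B = |B₁ − B₂| = |2.37×10⁻⁶ − 2.93×10⁻⁵| = 2.69×10⁻⁵ T.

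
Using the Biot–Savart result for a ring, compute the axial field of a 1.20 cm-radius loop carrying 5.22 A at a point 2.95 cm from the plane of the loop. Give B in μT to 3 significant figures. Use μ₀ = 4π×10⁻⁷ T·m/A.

B ≈ 14.6 μT

On the axis of a circular loop, B = μ₀IR² / [2(R²+z²)^(3/2)].
R² + z² = (0.012)² + (0.0295)² = 0.001014 m², and (R²+z²)^(3/2) = 3.23×10⁻⁵ m³.
B = (4π×10⁻⁷ × 5.22 × 0.000144) / (2 × 3.23×10⁻⁵) = 1.46×10⁻⁵ T.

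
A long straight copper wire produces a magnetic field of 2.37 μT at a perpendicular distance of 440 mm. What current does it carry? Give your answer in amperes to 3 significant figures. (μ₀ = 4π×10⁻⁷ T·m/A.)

I ≈ 5.21 A

For a long straight wire B = μ₀I/(2πd), so I = 2πdB/μ₀.
I = 2π × 0.44 × 2.37×10⁻⁶ / (4π×10⁻⁷) = 5.21 A.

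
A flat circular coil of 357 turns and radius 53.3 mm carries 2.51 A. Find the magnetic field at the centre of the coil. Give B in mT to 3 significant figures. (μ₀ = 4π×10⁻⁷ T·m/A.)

For an N-turn flat coil, B = Nμ₀I/(2R) with R = 0.0533 m.
B = 357 × 2.96×10⁻⁵ T = 1.06×10⁻² T.

B ≈ 10.6 mT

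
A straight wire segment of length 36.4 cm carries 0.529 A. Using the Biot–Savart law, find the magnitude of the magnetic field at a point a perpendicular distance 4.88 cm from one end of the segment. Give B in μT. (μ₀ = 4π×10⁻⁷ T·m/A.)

B ≈ 1.07 μT

For a finite straight segment, B = (μ₀I/4πd)(sinθ₁ + sinθ₂), where θ₁, θ₂ are the angles from the perpendicular to each end.
The perpendicular foot is at one end, so the two end-offsets along the wire are 0 and L = 0.364 m.
sinθ₁ = 0/√(0²+0.0488²) = 0.0000; sinθ₂ = 0.364/√(0.364²+0.0488²) = 0.9911.
B = (4π×10⁻⁷ × 0.529) / (4π × 0.0488) × (0.0000 + 0.9911) = 1.07×10⁻⁶ T.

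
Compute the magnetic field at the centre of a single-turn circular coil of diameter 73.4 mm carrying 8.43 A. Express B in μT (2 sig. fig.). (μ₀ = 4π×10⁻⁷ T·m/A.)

B ≈ 140 μT

At the centre of a circular loop the Biot–Savart law gives B = μ₀I/(2R) (so R = 0.0367 m).
B = (4π×10⁻⁷ × 8.43) / (2 × 0.0367) = 1.44×10⁻⁴ T.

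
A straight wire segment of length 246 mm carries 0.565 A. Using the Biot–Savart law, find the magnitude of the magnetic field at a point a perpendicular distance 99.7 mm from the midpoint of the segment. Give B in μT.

B ≈ 0.880 μT

For a finite straight segment, B = (μ₀I/4πd)(sinθ₁ + sinθ₂), where θ₁, θ₂ are the angles from the perpendicular to each end.
The perpendicular from the point meets the wire at its midpoint, so each end is L/2 = 0.123 m away along the wire.
sinθ₁ = 0.123/√(0.123²+0.0997²) = 0.7768; sinθ₂ = 0.123/√(0.123²+0.0997²) = 0.7768.
B = (4π×10⁻⁷ × 0.565) / (4π × 0.0997) × (0.7768 + 0.7768) = 8.80×10⁻⁷ T.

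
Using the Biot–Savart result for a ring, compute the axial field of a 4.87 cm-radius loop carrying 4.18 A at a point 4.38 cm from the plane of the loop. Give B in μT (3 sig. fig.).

On the axis of a circular loop, B = μ₀IR² / [2(R²+z²)^(3/2)].
R² + z² = (0.0487)² + (0.0438)² = 0.00429 m², and (R²+z²)^(3/2) = 2.81×10⁻⁴ m³.
B = (4π×10⁻⁷ × 4.18 × 0.002372) / (2 × 2.81×10⁻⁴) = 2.22×10⁻⁵ T.

B ≈ 22.2 μT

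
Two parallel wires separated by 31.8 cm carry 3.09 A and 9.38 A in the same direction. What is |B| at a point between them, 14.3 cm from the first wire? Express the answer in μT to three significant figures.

Each long wire gives B = μ₀I/(2πd). Distances are d₁ = 0.143 m and d₂ = 0.175 m.
B₁ = 4.32×10⁻⁶ T, B₂ = 1.07×10⁻⁵ T.
Between parallel currents the two contributions point in opposite directions, so they subtract. B = |B₁ − B₂| = |4.32×10⁻⁶ − 1.07×10⁻⁵| = 6.40×10⁻⁶ T.

B ≈ 6.40 μT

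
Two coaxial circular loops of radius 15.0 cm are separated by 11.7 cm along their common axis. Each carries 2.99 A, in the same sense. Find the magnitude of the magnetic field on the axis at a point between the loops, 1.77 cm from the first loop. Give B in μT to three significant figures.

B ≈ 19.5 μT

Each loop contributes B = μ₀IR²/[2(R²+z²)^(3/2)] on the axis, with z measured from that loop.
Loop 1 (z = 0.0177 m): B₁ = 1.23×10⁻⁵ T. Loop 2 (z = 0.0993 m): B₂ = 7.26×10⁻⁶ T.
The fields add: B = B₁ + B₂ = 1.95×10⁻⁵ T.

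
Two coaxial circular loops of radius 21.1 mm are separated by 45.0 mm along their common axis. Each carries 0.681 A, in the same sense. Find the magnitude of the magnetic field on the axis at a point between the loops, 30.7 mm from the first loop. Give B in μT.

Each loop contributes B = μ₀IR²/[2(R²+z²)^(3/2)] on the axis, with z measured from that loop.
Loop 1 (z = 0.0307 m): B₁ = 3.69×10⁻⁶ T. Loop 2 (z = 0.0143 m): B₂ = 1.15×10⁻⁵ T.
The fields add: B = B₁ + B₂ = 1.52×10⁻⁵ T.

B ≈ 15.2 μT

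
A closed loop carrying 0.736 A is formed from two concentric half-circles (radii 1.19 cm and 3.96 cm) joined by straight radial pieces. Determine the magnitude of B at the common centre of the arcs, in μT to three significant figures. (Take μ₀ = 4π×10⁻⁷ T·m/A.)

B ≈ 13.6 μT

The radial connectors point toward the centre, so dl × r̂ = 0 and they contribute nothing.
Each semicircle gives μ₀I/(4R): inner arc 1.94×10⁻⁵ T, outer arc 5.84×10⁻⁶ T.
The two arcs carry current in opposite angular senses, so their fields oppose: B = |1.94×10⁻⁵ − 5.84×10⁻⁶| = 1.36×10⁻⁵ T.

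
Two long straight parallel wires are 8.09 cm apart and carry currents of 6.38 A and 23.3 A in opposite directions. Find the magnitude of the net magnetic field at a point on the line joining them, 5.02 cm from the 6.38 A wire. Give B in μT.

B ≈ 177 μT

Each long wire gives B = μ₀I/(2πd). Distances are d₁ = 0.0502 m and d₂ = 0.0307 m.
B₁ = 2.54×10⁻⁵ T, B₂ = 1.52×10⁻⁴ T.
Between antiparallel currents both contributions point the same way, so they add. B = B₁ + B₂ = 2.54×10⁻⁵ + 1.52×10⁻⁴ = 1.77×10⁻⁴ T.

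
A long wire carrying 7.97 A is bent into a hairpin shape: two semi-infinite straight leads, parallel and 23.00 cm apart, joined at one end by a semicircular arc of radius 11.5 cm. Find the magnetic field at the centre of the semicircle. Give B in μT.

The semicircular arc contributes B_arc = μ₀I·π/(4πR) = μ₀I/(4R) = 2.18×10⁻⁵ T.
Each semi-infinite lead is at perpendicular distance R = 0.115 m from the centre, with the perpendicular foot at its near end, so it contributes μ₀I/(4πR); both point the same way, together 1.39×10⁻⁵ T.
Arc and leads all point the same direction: B = 2.18×10⁻⁵ + 1.39×10⁻⁵ = 3.56×10⁻⁵ T.

B ≈ 35.6 μT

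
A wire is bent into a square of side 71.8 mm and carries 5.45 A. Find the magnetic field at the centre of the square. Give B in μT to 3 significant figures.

B ≈ 85.9 μT

Each side is a finite straight segment at perpendicular distance d = a/(2 tan(π/4)) = 0.0359 m from the centre, with end-angles ±π/4.
One side contributes B₁ = (μ₀I/4πd)·2 sin(π/4) = 2.15×10⁻⁵ T.
All 4 sides add in the same direction: B = 4 × 2.15×10⁻⁵ = 8.59×10⁻⁵ T.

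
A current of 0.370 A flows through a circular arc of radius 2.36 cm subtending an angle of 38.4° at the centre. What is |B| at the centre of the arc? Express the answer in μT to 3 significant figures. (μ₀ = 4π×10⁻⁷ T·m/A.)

The Biot–Savart field of a circular arc at its centre is B = μ₀Iφ/(4πR), with φ = 0.6702 rad.
B = (4π×10⁻⁷ × 0.370 × 0.6702) / (4π × 0.0236) = 1.05×10⁻⁶ T.

B ≈ 1.05 μT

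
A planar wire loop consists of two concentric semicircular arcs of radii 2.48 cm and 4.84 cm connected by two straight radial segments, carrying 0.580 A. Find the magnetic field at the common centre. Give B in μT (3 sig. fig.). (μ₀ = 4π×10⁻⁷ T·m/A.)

The radial connectors point toward the centre, so dl × r̂ = 0 and they contribute nothing.
Each semicircle gives μ₀I/(4R): inner arc 7.35×10⁻⁶ T, outer arc 3.76×10⁻⁶ T.
The two arcs carry current in opposite angular senses, so their fields oppose: B = |7.35×10⁻⁶ − 3.76×10⁻⁶| = 3.58×10⁻⁶ T.

B ≈ 3.58 μT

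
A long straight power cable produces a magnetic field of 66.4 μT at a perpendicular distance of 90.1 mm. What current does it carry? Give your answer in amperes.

For a long straight wire B = μ₀I/(2πd), so I = 2πdB/μ₀.
I = 2π × 0.0901 × 6.64×10⁻⁵ / (4π×10⁻⁷) = 29.9 A.

I ≈ 29.9 A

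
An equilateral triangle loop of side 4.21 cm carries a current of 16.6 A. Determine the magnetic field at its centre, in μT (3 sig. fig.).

B ≈ 710 μT

Each side is a finite straight segment at perpendicular distance d = a/(2 tan(π/3)) = 0.01215 m from the centre, with end-angles ±π/3.
One side contributes B₁ = (μ₀I/4πd)·2 sin(π/3) = 2.37×10⁻⁴ T.
All 3 sides add in the same direction: B = 3 × 2.37×10⁻⁴ = 7.10×10⁻⁴ T.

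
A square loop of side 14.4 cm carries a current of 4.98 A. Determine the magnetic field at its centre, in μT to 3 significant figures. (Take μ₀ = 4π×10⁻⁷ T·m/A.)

Each side is a finite straight segment at perpendicular distance d = a/(2 tan(π/4)) = 0.072 m from the centre, with end-angles ±π/4.
One side contributes B₁ = (μ₀I/4πd)·2 sin(π/4) = 9.78×10⁻⁶ T.
All 4 sides add in the same direction: B = 4 × 9.78×10⁻⁶ = 3.91×10⁻⁵ T.

B ≈ 39.1 μT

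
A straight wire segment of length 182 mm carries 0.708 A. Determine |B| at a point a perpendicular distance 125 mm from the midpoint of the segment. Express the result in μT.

B ≈ 0.667 μT

For a finite straight segment, B = (μ₀I/4πd)(sinθ₁ + sinθ₂), where θ₁, θ₂ are the angles from the perpendicular to each end.
The perpendicular from the point meets the wire at its midpoint, so each end is L/2 = 0.091 m away along the wire.
sinθ₁ = 0.091/√(0.091²+0.125²) = 0.5886; sinθ₂ = 0.091/√(0.091²+0.125²) = 0.5886.
B = (4π×10⁻⁷ × 0.708) / (4π × 0.125) × (0.5886 + 0.5886) = 6.67×10⁻⁷ T.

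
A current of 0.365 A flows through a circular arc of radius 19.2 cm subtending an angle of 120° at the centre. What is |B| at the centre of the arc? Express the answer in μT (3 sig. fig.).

The Biot–Savart field of a circular arc at its centre is B = μ₀Iφ/(4πR), with φ = 2.094 rad.
B = (4π×10⁻⁷ × 0.365 × 2.094) / (4π × 0.192) = 3.98×10⁻⁷ T.

B ≈ 0.398 μT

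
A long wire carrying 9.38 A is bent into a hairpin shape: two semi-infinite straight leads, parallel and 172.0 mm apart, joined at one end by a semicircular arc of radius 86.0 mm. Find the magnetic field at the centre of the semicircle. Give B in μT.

B ≈ 56.1 μT

The semicircular arc contributes B_arc = μ₀I·π/(4πR) = μ₀I/(4R) = 3.43×10⁻⁵ T.
Each semi-infinite lead is at perpendicular distance R = 0.086 m from the centre, with the perpendicular foot at its near end, so it contributes μ₀I/(4πR); both point the same way, together 2.18×10⁻⁵ T.
Arc and leads all point the same direction: B = 3.43×10⁻⁵ + 2.18×10⁻⁵ = 5.61×10⁻⁵ T.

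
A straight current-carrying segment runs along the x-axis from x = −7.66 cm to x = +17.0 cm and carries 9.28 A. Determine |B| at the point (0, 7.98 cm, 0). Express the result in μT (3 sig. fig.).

For a finite straight segment, B = (μ₀I/4πd)(sinθ₁ + sinθ₂), where θ₁, θ₂ are the angles from the perpendicular to each end.
The perpendicular distance is d = 0.0798 m; the end-offsets along the wire are a = 0.0766 m and b = 0.17 m.
sinθ₁ = 0.0766/√(0.0766²+0.0798²) = 0.6925; sinθ₂ = 0.17/√(0.17²+0.0798²) = 0.9052.
B = (4π×10⁻⁷ × 9.28) / (4π × 0.0798) × (0.6925 + 0.9052) = 1.86×10⁻⁵ T.

B ≈ 18.6 μT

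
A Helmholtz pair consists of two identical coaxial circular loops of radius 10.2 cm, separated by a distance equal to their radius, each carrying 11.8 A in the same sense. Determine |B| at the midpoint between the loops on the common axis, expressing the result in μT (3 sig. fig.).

B ≈ 104 μT

Each loop contributes B = μ₀IR²/[2(R²+z²)^(3/2)] on the axis, with z measured from that loop.
Loop 1 (z = 0.051 m): B₁ = 5.20×10⁻⁵ T. Loop 2 (z = 0.051 m): B₂ = 5.20×10⁻⁵ T.
The fields add: B = B₁ + B₂ = 1.04×10⁻⁴ T.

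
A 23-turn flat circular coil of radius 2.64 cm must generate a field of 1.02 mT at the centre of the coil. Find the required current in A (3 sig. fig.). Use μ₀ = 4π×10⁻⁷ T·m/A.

For an N-turn coil, B = Nμ₀I/(2R) with R = 0.0264 m, so I = 2RB/(Nμ₀) = 2 × 0.0264 × 1.02×10⁻³ / (23 × 4π×10⁻⁷) = 1.86 A.

I ≈ 1.86 A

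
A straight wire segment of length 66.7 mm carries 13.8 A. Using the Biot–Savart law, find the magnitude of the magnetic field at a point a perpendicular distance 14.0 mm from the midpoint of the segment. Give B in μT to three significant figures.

For a finite straight segment, B = (μ₀I/4πd)(sinθ₁ + sinθ₂), where θ₁, θ₂ are the angles from the perpendicular to each end.
The perpendicular from the point meets the wire at its midpoint, so each end is L/2 = 0.03335 m away along the wire.
sinθ₁ = 0.03335/√(0.03335²+0.014²) = 0.9221; sinθ₂ = 0.03335/√(0.03335²+0.014²) = 0.9221.
B = (4π×10⁻⁷ × 13.8) / (4π × 0.014) × (0.9221 + 0.9221) = 1.82×10⁻⁴ T.

B ≈ 182 μT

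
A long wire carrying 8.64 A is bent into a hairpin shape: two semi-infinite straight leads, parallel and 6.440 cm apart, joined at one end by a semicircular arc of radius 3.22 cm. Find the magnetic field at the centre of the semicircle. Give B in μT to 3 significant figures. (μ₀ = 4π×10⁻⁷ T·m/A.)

The semicircular arc contributes B_arc = μ₀I·π/(4πR) = μ₀I/(4R) = 8.43×10⁻⁵ T.
Each semi-infinite lead is at perpendicular distance R = 0.0322 m from the centre, with the perpendicular foot at its near end, so it contributes μ₀I/(4πR); both point the same way, together 5.37×10⁻⁵ T.
Arc and leads all point the same direction: B = 8.43×10⁻⁵ + 5.37×10⁻⁵ = 1.38×10⁻⁴ T.

B ≈ 138 μT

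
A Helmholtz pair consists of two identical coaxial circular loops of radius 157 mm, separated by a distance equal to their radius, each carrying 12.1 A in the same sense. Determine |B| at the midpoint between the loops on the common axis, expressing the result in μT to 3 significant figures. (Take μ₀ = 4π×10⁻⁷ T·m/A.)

Each loop contributes B = μ₀IR²/[2(R²+z²)^(3/2)] on the axis, with z measured from that loop.
Loop 1 (z = 0.0785 m): B₁ = 3.46×10⁻⁵ T. Loop 2 (z = 0.0785 m): B₂ = 3.46×10⁻⁵ T.
The fields add: B = B₁ + B₂ = 6.93×10⁻⁵ T.

B ≈ 69.3 μT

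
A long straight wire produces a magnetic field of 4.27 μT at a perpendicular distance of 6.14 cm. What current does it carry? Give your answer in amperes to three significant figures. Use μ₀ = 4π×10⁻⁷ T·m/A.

I ≈ 1.31 A

For a long straight wire B = μ₀I/(2πd), so I = 2πdB/μ₀.
I = 2π × 0.0614 × 4.27×10⁻⁶ / (4π×10⁻⁷) = 1.31 A.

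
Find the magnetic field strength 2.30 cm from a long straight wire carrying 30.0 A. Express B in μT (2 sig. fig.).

B ≈ 260 μT

For an infinitely long straight wire, B = μ₀I/(2πd).
B = (4π×10⁻⁷ × 30.0) / (2π × 0.023) = 2.61×10⁻⁴ T.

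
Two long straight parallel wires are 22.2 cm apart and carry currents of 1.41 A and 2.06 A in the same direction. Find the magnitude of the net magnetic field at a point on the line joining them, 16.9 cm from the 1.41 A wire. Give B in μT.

Each long wire gives B = μ₀I/(2πd). Distances are d₁ = 0.169 m and d₂ = 0.053 m.
B₁ = 1.67×10⁻⁶ T, B₂ = 7.77×10⁻⁶ T.
Between parallel currents the two contributions point in opposite directions, so they subtract. B = |B₁ − B₂| = |1.67×10⁻⁶ − 7.77×10⁻⁶| = 6.10×10⁻⁶ T.

B ≈ 6.10 μT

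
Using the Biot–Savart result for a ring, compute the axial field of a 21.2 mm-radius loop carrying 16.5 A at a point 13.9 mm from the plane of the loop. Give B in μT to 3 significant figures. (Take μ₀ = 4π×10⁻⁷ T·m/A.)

B ≈ 286 μT

On the axis of a circular loop, B = μ₀IR² / [2(R²+z²)^(3/2)].
R² + z² = (0.0212)² + (0.0139)² = 0.0006427 m², and (R²+z²)^(3/2) = 1.63×10⁻⁵ m³.
B = (4π×10⁻⁷ × 16.5 × 0.0004494) / (2 × 1.63×10⁻⁵) = 2.86×10⁻⁴ T.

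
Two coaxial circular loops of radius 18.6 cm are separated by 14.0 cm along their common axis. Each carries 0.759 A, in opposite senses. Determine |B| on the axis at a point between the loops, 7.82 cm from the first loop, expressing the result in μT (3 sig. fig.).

Each loop contributes B = μ₀IR²/[2(R²+z²)^(3/2)] on the axis, with z measured from that loop.
Loop 1 (z = 0.0782 m): B₁ = 2.01×10⁻⁶ T. Loop 2 (z = 0.0618 m): B₂ = 2.19×10⁻⁶ T.
The fields oppose: B = |B₁ − B₂| = 1.83×10⁻⁷ T.

B ≈ 0.183 μT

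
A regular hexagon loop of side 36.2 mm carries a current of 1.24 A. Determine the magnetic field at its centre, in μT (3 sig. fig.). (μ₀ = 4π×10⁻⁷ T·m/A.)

B ≈ 23.7 μT

Each side is a finite straight segment at perpendicular distance d = a/(2 tan(π/6)) = 0.03135 m from the centre, with end-angles ±π/6.
One side contributes B₁ = (μ₀I/4πd)·2 sin(π/6) = 3.96×10⁻⁶ T.
All 6 sides add in the same direction: B = 6 × 3.96×10⁻⁶ = 2.37×10⁻⁵ T.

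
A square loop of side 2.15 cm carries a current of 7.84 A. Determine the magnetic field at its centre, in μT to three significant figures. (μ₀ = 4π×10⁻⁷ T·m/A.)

Each side is a finite straight segment at perpendicular distance d = a/(2 tan(π/4)) = 0.01075 m from the centre, with end-angles ±π/4.
One side contributes B₁ = (μ₀I/4πd)·2 sin(π/4) = 1.03×10⁻⁴ T.
All 4 sides add in the same direction: B = 4 × 1.03×10⁻⁴ = 4.13×10⁻⁴ T.

B ≈ 413 μT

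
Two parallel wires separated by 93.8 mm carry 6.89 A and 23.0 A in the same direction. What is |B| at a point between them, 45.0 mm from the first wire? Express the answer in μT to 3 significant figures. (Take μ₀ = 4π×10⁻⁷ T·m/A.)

Each long wire gives B = μ₀I/(2πd). Distances are d₁ = 0.045 m and d₂ = 0.0488 m.
B₁ = 3.06×10⁻⁵ T, B₂ = 9.43×10⁻⁵ T.
Between parallel currents the two contributions point in opposite directions, so they subtract. B = |B₁ − B₂| = |3.06×10⁻⁵ − 9.43×10⁻⁵| = 6.36×10⁻⁵ T.

B ≈ 63.6 μT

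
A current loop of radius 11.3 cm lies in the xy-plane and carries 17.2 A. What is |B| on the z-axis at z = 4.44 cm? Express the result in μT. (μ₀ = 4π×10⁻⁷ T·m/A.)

On the axis of a circular loop, B = μ₀IR² / [2(R²+z²)^(3/2)].
R² + z² = (0.113)² + (0.0444)² = 0.01474 m², and (R²+z²)^(3/2) = 1.79×10⁻³ m³.
B = (4π×10⁻⁷ × 17.2 × 0.01277) / (2 × 1.79×10⁻³) = 7.71×10⁻⁵ T.

B ≈ 77.1 μT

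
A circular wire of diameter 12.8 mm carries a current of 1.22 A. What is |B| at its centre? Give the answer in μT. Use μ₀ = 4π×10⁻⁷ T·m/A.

At the centre of a circular loop the Biot–Savart law gives B = μ₀I/(2R) (so R = 0.0064 m).
B = (4π×10⁻⁷ × 1.22) / (2 × 0.0064) = 1.20×10⁻⁴ T.

B ≈ 120 μT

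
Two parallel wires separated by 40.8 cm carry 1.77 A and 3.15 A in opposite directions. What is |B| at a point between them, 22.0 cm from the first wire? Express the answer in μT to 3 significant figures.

B ≈ 4.96 μT

Each long wire gives B = μ₀I/(2πd). Distances are d₁ = 0.22 m and d₂ = 0.188 m.
B₁ = 1.61×10⁻⁶ T, B₂ = 3.35×10⁻⁶ T.
Between antiparallel currents both contributions point the same way, so they add. B = B₁ + B₂ = 1.61×10⁻⁶ + 3.35×10⁻⁶ = 4.96×10⁻⁶ T.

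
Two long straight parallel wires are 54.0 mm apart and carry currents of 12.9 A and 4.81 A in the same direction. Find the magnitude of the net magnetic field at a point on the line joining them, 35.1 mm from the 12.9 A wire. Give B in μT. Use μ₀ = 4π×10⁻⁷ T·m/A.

Each long wire gives B = μ₀I/(2πd). Distances are d₁ = 0.0351 m and d₂ = 0.0189 m.
B₁ = 7.35×10⁻⁵ T, B₂ = 5.09×10⁻⁵ T.
Between parallel currents the two contributions point in opposite directions, so they subtract. B = |B₁ − B₂| = |7.35×10⁻⁵ − 5.09×10⁻⁵| = 2.26×10⁻⁵ T.

B ≈ 22.6 μT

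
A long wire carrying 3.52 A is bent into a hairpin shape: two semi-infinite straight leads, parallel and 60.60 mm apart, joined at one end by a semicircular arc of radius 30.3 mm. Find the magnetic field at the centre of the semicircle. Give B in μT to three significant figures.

B ≈ 59.7 μT

The semicircular arc contributes B_arc = μ₀I·π/(4πR) = μ₀I/(4R) = 3.65×10⁻⁵ T.
Each semi-infinite lead is at perpendicular distance R = 0.0303 m from the centre, with the perpendicular foot at its near end, so it contributes μ₀I/(4πR); both point the same way, together 2.32×10⁻⁵ T.
Arc and leads all point the same direction: B = 3.65×10⁻⁵ + 2.32×10⁻⁵ = 5.97×10⁻⁵ T.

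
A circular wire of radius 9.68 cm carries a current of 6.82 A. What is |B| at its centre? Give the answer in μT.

At the centre of a circular loop the Biot–Savart law gives B = μ₀I/(2R).
B = (4π×10⁻⁷ × 6.82) / (2 × 0.0968) = 4.43×10⁻⁵ T.

B ≈ 44.3 μT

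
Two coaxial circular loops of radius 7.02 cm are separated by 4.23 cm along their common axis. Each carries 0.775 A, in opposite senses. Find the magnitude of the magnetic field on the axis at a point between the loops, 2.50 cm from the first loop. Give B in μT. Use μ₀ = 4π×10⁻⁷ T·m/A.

B ≈ 0.550 μT

Each loop contributes B = μ₀IR²/[2(R²+z²)^(3/2)] on the axis, with z measured from that loop.
Loop 1 (z = 0.025 m): B₁ = 5.80×10⁻⁶ T. Loop 2 (z = 0.0173 m): B₂ = 6.35×10⁻⁶ T.
The fields oppose: B = |B₁ − B₂| = 5.50×10⁻⁷ T.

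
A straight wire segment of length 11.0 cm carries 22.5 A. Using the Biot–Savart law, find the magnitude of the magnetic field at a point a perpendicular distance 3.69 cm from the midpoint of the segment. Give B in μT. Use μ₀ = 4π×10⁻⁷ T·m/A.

B ≈ 101 μT

For a finite straight segment, B = (μ₀I/4πd)(sinθ₁ + sinθ₂), where θ₁, θ₂ are the angles from the perpendicular to each end.
The perpendicular from the point meets the wire at its midpoint, so each end is L/2 = 0.055 m away along the wire.
sinθ₁ = 0.055/√(0.055²+0.0369²) = 0.8304; sinθ₂ = 0.055/√(0.055²+0.0369²) = 0.8304.
B = (4π×10⁻⁷ × 22.5) / (4π × 0.0369) × (0.8304 + 0.8304) = 1.01×10⁻⁴ T.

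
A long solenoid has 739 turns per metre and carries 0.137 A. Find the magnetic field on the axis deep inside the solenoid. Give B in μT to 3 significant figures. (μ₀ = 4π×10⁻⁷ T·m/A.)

Inside a long solenoid, B = μ₀nI with n = 739 turns/m.
B = 4π×10⁻⁷ × 739 × 0.137 = 1.27×10⁻⁴ T.

B ≈ 127 μT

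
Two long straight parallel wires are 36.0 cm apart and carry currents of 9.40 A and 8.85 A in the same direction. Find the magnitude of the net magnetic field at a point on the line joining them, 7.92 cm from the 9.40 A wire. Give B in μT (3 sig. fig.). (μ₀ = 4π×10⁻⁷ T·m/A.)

Each long wire gives B = μ₀I/(2πd). Distances are d₁ = 0.0792 m and d₂ = 0.2808 m.
B₁ = 2.37×10⁻⁵ T, B₂ = 6.30×10⁻⁶ T.
Between parallel currents the two contributions point in opposite directions, so they subtract. B = |B₁ − B₂| = |2.37×10⁻⁵ − 6.30×10⁻⁶| = 1.74×10⁻⁵ T.

B ≈ 17.4 μT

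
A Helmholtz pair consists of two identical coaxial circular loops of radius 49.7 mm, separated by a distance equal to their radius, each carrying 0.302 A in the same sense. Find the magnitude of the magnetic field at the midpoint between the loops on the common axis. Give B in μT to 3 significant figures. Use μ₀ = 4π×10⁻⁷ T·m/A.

Each loop contributes B = μ₀IR²/[2(R²+z²)^(3/2)] on the axis, with z measured from that loop.
Loop 1 (z = 0.02485 m): B₁ = 2.73×10⁻⁶ T. Loop 2 (z = 0.02485 m): B₂ = 2.73×10⁻⁶ T.
The fields add: B = B₁ + B₂ = 5.46×10⁻⁶ T.

B ≈ 5.46 μT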